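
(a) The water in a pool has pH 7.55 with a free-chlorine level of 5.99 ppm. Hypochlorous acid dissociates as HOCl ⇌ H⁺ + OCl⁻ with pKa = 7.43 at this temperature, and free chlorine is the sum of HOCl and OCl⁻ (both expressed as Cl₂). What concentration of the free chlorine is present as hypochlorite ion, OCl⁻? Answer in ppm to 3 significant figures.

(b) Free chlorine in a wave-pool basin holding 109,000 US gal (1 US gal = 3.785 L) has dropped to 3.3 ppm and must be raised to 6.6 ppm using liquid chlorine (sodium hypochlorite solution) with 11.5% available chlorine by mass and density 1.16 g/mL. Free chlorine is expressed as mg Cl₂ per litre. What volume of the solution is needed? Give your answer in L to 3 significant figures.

(a) 3.41 ppm; (b) 10.2 L

(a) [OCl⁻]/[HOCl] = 10^(pH − pKa) = 10^(7.55 − 7.43) = 10^0.12 = 1.318.
(a) Fraction as HOCl = 1 / (1 + 1.318) = 0.4314.
(a) OCl⁻ = (1 − 0.4314) × 5.99 ppm = 3.406 ppm.

(b) Volume: 109,000 US gal × 3.785 L/gal = 412,565 L.
(b) Chlorine deficit: 6.6 − 3.3 = 3.3 ppm = 3.3 mg/L as Cl₂.
(b) Cl₂ equivalent needed: 3.3 mg/L × 412,565 L = 1,361,000 mg = 1361 g.
(b) Product at 11.5% available chlorine: 1361 / 0.115 = 11,840 g.
(b) Volume at density 1.16 g/mL: 11,840 g ÷ 1.16 g/mL = 10,210 mL.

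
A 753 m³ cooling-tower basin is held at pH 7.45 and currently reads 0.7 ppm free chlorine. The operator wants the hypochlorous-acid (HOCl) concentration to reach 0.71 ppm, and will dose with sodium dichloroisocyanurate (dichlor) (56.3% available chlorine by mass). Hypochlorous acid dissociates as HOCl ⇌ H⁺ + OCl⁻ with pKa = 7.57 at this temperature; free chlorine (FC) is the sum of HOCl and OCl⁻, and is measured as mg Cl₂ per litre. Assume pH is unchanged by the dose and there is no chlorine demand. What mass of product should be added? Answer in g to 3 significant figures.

734 g

Volume: 753 m³ = 753,000 L.
[OCl⁻]/[HOCl] = 10^(pH − pKa) = 10^(7.45 − 7.57) = 0.7586; fraction as HOCl = 1/(1 + 0.7586) = 0.5686.
Free chlorine required for 0.71 ppm HOCl: 0.71 / 0.5686 = 1.249 ppm.
FC to add: 1.249 − 0.7 = 0.5486 mg/L as Cl₂.
Cl₂ equivalent: 0.5486 mg/L × 753,000 L = 413.1 g.
Product at 56.3% available Cl: 413.1 / 0.563 = 733.7 g.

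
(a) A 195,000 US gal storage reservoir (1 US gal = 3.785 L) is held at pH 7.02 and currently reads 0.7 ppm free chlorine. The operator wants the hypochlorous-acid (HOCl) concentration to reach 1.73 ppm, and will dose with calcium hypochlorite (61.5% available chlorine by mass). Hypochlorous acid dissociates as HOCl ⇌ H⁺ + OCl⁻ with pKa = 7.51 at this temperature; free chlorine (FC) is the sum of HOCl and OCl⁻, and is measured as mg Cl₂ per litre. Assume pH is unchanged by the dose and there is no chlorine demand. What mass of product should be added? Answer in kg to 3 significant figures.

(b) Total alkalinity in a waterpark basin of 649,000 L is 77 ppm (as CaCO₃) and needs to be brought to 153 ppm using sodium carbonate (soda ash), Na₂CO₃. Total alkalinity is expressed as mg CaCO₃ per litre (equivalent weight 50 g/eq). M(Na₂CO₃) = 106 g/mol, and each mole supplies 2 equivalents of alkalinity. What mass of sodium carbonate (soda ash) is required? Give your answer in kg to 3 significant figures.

(a) 1.91 kg; (b) 52.3 kg

(a) Volume: 195,000 US gal × 3.785 L/gal = 738,075 L.
(a) [OCl⁻]/[HOCl] = 10^(pH − pKa) = 10^(7.02 − 7.51) = 0.3236; fraction as HOCl = 1/(1 + 0.3236) = 0.7555.
(a) Free chlorine required for 1.73 ppm HOCl: 1.73 / 0.7555 = 2.29 ppm.
(a) FC to add: 2.29 − 0.7 = 1.59 mg/L as Cl₂.
(a) Cl₂ equivalent: 1.59 mg/L × 738,075 L = 1173 g.
(a) Product at 61.5% available Cl: 1173 / 0.615 = 1908 g.

(b) Alkalinity to add: (153 − 77) = 76 mg/L as CaCO₃ × 649,000 L = 49,320 g as CaCO₃.
(b) Equivalents: 49,320 g ÷ 50 g/eq = 986.5 eq.
(b) Each mole of Na₂CO₃ supplies 2 eq, so 986.5 / 2 = 493.2 mol.
(b) Mass: 493.2 mol × 106 g/mol = 52,280 g.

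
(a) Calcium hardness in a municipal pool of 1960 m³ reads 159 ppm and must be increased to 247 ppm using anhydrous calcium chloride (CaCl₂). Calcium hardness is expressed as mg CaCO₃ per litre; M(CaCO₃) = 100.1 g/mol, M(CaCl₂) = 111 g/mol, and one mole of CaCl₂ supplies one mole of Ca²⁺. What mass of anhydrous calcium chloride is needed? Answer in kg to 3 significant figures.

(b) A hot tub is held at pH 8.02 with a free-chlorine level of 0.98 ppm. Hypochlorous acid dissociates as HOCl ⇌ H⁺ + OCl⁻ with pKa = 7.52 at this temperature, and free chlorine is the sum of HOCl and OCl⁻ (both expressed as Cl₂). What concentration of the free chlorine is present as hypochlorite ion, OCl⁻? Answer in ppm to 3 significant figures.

(a) Volume: 1960 m³ = 1,960,000 L.
(a) Hardness to add: (247 − 159) = 88 mg/L as CaCO₃ × 1,960,000 L = 172,500 g as CaCO₃.
(a) Moles of Ca²⁺ (1 mol Ca²⁺ ≡ 1 mol CaCO₃): 172,500 / 100.1 g/mol = 1723 mol.
(a) Mass of CaCl₂: 1723 × 111 = 191,300 g.

(b) [OCl⁻]/[HOCl] = 10^(pH − pKa) = 10^(8.02 − 7.52) = 10^0.50 = 3.162.
(b) Fraction as HOCl = 1 / (1 + 3.162) = 0.2403.
(b) OCl⁻ = (1 − 0.2403) × 0.98 ppm = 0.7446 ppm.

(a) 191 kg; (b) 0.745 ppm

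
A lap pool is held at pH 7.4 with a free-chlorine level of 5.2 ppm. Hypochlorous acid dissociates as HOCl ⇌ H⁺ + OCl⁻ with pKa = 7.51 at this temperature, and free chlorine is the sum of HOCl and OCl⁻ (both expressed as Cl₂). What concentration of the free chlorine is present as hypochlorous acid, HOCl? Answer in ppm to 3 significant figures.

2.93 ppm

[OCl⁻]/[HOCl] = 10^(pH − pKa) = 10^(7.4 − 7.51) = 10^-0.11 = 0.7762.
Fraction as HOCl = 1 / (1 + 0.7762) = 0.563.
HOCl = 0.563 × 5.2 ppm = 2.928 ppm.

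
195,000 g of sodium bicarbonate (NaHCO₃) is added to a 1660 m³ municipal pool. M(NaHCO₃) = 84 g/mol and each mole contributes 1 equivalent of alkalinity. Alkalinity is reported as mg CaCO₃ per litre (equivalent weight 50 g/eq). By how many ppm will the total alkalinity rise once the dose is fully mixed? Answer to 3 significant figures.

69.9 ppm

Volume: 1660 m³ = 1,660,000 L.
Moles of NaHCO₃: 195,000 g ÷ 84 g/mol = 2321 mol → 2321 eq of alkalinity.
As CaCO₃: 2321 eq × 50 g/eq = 116,100 g.
Rise: 116,100 g / 1,660,000 L × 1000 = 69.92 mg/L.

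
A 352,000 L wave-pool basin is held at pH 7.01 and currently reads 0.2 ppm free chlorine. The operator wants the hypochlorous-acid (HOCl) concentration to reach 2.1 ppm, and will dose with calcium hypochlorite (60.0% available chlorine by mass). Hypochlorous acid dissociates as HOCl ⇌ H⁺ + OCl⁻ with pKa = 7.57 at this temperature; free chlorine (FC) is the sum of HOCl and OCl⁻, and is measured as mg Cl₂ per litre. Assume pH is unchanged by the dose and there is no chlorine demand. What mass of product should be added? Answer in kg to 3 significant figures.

1.45 kg

[OCl⁻]/[HOCl] = 10^(pH − pKa) = 10^(7.01 − 7.57) = 0.2754; fraction as HOCl = 1/(1 + 0.2754) = 0.7841.
Free chlorine required for 2.1 ppm HOCl: 2.1 / 0.7841 = 2.678 ppm.
FC to add: 2.678 − 0.2 = 2.478 mg/L as Cl₂.
Cl₂ equivalent: 2.478 mg/L × 352,000 L = 872.4 g.
Product at 60.0% available Cl: 872.4 / 0.6 = 1454 g.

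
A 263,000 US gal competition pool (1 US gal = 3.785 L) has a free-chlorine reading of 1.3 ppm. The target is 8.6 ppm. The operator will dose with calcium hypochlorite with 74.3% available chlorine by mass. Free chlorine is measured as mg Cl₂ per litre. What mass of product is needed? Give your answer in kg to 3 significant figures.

9.78 kg

Volume: 263,000 US gal × 3.785 L/gal = 995,455 L.
Chlorine deficit: 8.6 − 1.3 = 7.3 ppm = 7.3 mg/L as Cl₂.
Cl₂ equivalent needed: 7.3 mg/L × 995,455 L = 7,267,000 mg = 7267 g.
Product at 74.3% available chlorine: 7267 / 0.743 = 9780 g.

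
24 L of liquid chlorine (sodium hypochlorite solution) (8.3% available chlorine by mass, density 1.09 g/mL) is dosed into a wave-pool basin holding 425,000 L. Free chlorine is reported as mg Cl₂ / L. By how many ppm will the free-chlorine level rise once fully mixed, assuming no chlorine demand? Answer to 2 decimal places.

5.11 ppm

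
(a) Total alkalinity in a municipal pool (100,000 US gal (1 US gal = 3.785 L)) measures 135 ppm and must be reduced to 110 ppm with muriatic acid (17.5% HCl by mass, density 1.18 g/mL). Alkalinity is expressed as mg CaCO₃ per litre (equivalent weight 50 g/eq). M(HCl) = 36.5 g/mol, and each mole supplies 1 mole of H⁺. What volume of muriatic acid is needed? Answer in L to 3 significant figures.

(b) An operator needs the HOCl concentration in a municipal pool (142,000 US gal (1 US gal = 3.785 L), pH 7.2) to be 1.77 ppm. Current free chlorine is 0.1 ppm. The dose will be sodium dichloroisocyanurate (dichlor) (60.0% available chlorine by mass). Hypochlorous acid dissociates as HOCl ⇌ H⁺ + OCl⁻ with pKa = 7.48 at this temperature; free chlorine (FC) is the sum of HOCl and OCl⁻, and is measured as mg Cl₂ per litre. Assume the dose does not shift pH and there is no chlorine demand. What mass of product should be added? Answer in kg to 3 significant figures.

(a) Volume: 100,000 US gal × 3.785 L/gal = 378,500 L.
(a) Alkalinity to neutralize: (135 − 110) = 25 mg/L as CaCO₃ × 378,500 L = 9462 g as CaCO₃.
(a) Equivalents of H⁺ required: 9462 ÷ 50 g/eq = 189.2 eq = 189.2 mol HCl.
(a) Mass of HCl: 189.2 × 36.5 = 6908 g.
(a) Mass of 17.5% solution: 6908 / 0.175 = 39,470 g.
(a) Volume: 39,470 g ÷ 1.18 g/mL = 33,450 mL.

(b) Volume: 142,000 US gal × 3.785 L/gal = 537,470 L.
(b) [OCl⁻]/[HOCl] = 10^(pH − pKa) = 10^(7.2 − 7.48) = 0.5248; fraction as HOCl = 1/(1 + 0.5248) = 0.6558.
(b) Free chlorine required for 1.77 ppm HOCl: 1.77 / 0.6558 = 2.699 ppm.
(b) FC to add: 2.699 − 0.1 = 2.599 mg/L as Cl₂.
(b) Cl₂ equivalent: 2.599 mg/L × 537,470 L = 1397 g.
(b) Product at 60.0% available Cl: 1397 / 0.6 = 2328 g.

(a) 33.5 L; (b) 2.33 kg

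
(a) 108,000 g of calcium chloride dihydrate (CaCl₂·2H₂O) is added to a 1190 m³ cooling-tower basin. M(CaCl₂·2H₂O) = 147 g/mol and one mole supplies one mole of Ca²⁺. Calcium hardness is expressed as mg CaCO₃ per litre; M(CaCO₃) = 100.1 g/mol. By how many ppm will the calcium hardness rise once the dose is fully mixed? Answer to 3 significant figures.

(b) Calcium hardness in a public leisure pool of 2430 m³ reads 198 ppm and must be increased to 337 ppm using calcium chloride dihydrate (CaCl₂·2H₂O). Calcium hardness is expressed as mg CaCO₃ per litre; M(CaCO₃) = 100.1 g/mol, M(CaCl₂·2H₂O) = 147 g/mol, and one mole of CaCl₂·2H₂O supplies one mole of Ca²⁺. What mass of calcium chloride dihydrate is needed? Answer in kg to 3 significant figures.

(a) 61.8 ppm; (b) 496 kg

(a) Volume: 1190 m³ = 1,190,000 L.
(a) Moles of Ca²⁺: 108,000 g ÷ 147 g/mol = 734.7 mol.
(a) As CaCO₃: 734.7 mol × 100.1 g/mol = 73,540 g.
(a) Rise: 73,540 g / 1,190,000 L × 1000 = 61.8 mg/L.

(b) Volume: 2430 m³ = 2,430,000 L.
(b) Hardness to add: (337 − 198) = 139 mg/L as CaCO₃ × 2,430,000 L = 337,800 g as CaCO₃.
(b) Moles of Ca²⁺ (1 mol Ca²⁺ ≡ 1 mol CaCO₃): 337,800 / 100.1 g/mol = 3374 mol.
(b) Mass of CaCl₂·2H₂O: 3374 × 147 = 496,000 g.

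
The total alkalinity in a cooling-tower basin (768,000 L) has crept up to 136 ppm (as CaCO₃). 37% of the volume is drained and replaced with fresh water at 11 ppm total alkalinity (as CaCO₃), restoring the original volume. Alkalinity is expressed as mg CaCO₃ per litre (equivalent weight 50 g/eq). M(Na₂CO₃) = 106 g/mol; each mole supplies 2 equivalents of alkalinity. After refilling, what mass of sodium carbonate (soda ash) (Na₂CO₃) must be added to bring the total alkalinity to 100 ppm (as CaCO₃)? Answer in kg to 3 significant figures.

After draining 37% and refilling: 136 × 0.63 + 11 × 0.37 = 89.75 ppm.
Deficit to target: 100 − 89.75 = 10.25 mg/L.
As CaCO₃: 10.25 mg/L × 768,000 L = 7872 g; ÷ 50 g/eq ÷ 2 = 78.72 mol Na₂CO₃.
Mass: 78.72 × 106 = 8344 g.

8.34 kg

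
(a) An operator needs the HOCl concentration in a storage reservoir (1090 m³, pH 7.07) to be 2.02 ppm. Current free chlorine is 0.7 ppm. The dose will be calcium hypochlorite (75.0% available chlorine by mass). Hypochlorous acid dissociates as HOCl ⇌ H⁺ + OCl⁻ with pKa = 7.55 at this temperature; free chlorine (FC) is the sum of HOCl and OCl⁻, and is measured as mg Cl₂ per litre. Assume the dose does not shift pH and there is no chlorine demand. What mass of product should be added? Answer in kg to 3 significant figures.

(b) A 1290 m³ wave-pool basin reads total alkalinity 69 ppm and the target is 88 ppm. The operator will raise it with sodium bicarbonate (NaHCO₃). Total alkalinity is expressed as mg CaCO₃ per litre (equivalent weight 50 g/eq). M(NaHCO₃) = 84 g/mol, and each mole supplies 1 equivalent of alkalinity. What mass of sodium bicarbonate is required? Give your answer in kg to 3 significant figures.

(a) Volume: 1090 m³ = 1,090,000 L.
(a) [OCl⁻]/[HOCl] = 10^(pH − pKa) = 10^(7.07 − 7.55) = 0.3311; fraction as HOCl = 1/(1 + 0.3311) = 0.7512.
(a) Free chlorine required for 2.02 ppm HOCl: 2.02 / 0.7512 = 2.689 ppm.
(a) FC to add: 2.689 − 0.7 = 1.989 mg/L as Cl₂.
(a) Cl₂ equivalent: 1.989 mg/L × 1,090,000 L = 2168 g.
(a) Product at 75.0% available Cl: 2168 / 0.75 = 2891 g.

(b) Volume: 1290 m³ = 1,290,000 L.
(b) Alkalinity to add: (88 − 69) = 19 mg/L as CaCO₃ × 1,290,000 L = 24,510 g as CaCO₃.
(b) Equivalents: 24,510 g ÷ 50 g/eq = 490.2 eq.
(b) NaHCO₃ supplies 1 eq per mole → 490.2 mol.
(b) Mass: 490.2 mol × 84 g/mol = 41,180 g.

(a) 2.89 kg; (b) 41.2 kg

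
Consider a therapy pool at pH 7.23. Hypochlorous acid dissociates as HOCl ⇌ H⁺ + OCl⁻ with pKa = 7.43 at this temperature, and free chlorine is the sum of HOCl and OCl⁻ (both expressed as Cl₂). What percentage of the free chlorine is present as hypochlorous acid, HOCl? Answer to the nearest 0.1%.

[OCl⁻]/[HOCl] = 10^(pH − pKa) = 10^(7.23 − 7.43) = 10^-0.20 = 0.631.
Fraction as HOCl = 1 / (1 + 0.631) = 0.6131.

61.3%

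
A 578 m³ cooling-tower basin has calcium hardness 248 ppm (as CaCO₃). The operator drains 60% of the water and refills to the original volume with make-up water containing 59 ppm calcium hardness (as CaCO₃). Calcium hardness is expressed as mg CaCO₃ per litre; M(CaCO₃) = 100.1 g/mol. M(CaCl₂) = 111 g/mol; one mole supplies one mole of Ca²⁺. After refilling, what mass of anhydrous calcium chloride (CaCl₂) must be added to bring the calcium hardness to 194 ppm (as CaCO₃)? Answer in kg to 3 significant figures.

38.1 kg

Volume: 578 m³ = 578,000 L.
After draining 60% and refilling: 248 × 0.40 + 59 × 0.60 = 134.6 ppm.
Deficit to target: 194 − 134.6 = 59.4 mg/L.
As CaCO₃: 59.4 mg/L × 578,000 L = 34,330 g; ÷ 100.1 = 343 mol Ca²⁺.
Mass: 343 × 111 = 38,070 g.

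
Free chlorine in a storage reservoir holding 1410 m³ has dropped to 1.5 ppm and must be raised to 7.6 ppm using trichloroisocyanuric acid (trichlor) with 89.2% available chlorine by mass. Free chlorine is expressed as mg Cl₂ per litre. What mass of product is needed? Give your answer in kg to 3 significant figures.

9.64 kg

Volume: 1410 m³ = 1,410,000 L.
Chlorine deficit: 7.6 − 1.5 = 6.1 ppm = 6.1 mg/L as Cl₂.
Cl₂ equivalent needed: 6.1 mg/L × 1,410,000 L = 8,601,000 mg = 8601 g.
Product at 89.2% available chlorine: 8601 / 0.892 = 9642 g.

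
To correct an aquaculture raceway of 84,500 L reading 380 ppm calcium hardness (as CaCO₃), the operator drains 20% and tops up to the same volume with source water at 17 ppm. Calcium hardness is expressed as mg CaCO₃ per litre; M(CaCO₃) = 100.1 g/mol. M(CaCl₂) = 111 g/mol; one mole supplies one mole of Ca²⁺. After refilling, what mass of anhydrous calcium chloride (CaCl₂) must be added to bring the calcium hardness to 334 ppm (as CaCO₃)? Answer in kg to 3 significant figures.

2.49 kg

After draining 20% and refilling: 380 × 0.80 + 17 × 0.20 = 307.4 ppm.
Deficit to target: 334 − 307.4 = 26.6 mg/L.
As CaCO₃: 26.6 mg/L × 84,500 L = 2248 g; ÷ 100.1 = 22.45 mol Ca²⁺.
Mass: 22.45 × 111 = 2492 g.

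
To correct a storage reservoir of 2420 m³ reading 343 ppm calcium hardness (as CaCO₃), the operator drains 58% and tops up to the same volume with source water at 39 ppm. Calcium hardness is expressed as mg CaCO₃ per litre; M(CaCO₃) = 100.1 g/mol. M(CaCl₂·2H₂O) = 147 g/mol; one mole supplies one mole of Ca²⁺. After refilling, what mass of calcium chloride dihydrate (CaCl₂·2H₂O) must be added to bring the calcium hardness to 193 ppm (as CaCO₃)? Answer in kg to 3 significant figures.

93.5 kg

Volume: 2420 m³ = 2,420,000 L.
After draining 58% and refilling: 343 × 0.42 + 39 × 0.58 = 166.68 ppm.
Deficit to target: 193 − 166.68 = 26.32 mg/L.
As CaCO₃: 26.32 mg/L × 2,420,000 L = 63,690 g; ÷ 100.1 = 636.3 mol Ca²⁺.
Mass: 636.3 × 147 = 93,540 g.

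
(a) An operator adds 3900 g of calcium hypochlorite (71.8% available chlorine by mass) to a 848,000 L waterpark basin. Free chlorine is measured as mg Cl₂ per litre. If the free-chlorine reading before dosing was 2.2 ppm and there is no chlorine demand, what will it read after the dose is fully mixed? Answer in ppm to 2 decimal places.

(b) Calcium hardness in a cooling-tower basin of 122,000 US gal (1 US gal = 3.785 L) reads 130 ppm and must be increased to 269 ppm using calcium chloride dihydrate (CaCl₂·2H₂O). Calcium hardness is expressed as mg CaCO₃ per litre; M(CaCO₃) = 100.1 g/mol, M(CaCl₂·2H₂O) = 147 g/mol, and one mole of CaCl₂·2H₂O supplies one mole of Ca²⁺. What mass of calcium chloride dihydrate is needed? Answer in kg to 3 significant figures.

(a) 5.50 ppm; (b) 94.3 kg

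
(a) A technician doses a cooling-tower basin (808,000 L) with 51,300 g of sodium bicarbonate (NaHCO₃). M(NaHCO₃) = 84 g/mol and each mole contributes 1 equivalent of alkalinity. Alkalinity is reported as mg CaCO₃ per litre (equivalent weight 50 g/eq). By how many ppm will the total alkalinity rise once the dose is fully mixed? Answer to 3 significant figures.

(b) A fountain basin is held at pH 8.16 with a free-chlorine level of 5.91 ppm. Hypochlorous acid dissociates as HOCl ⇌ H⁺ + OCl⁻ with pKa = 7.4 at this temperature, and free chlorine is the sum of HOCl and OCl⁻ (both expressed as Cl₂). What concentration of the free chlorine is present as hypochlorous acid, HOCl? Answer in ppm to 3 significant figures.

(a) Moles of NaHCO₃: 51,300 g ÷ 84 g/mol = 610.7 mol → 610.7 eq of alkalinity.
(a) As CaCO₃: 610.7 eq × 50 g/eq = 30,540 g.
(a) Rise: 30,540 g / 808,000 L × 1000 = 37.79 mg/L.

(b) [OCl⁻]/[HOCl] = 10^(pH − pKa) = 10^(8.16 − 7.4) = 10^0.76 = 5.754.
(b) Fraction as HOCl = 1 / (1 + 5.754) = 0.1481.
(b) HOCl = 0.1481 × 5.91 ppm = 0.875 ppm.

(a) 37.8 ppm; (b) 0.875 ppm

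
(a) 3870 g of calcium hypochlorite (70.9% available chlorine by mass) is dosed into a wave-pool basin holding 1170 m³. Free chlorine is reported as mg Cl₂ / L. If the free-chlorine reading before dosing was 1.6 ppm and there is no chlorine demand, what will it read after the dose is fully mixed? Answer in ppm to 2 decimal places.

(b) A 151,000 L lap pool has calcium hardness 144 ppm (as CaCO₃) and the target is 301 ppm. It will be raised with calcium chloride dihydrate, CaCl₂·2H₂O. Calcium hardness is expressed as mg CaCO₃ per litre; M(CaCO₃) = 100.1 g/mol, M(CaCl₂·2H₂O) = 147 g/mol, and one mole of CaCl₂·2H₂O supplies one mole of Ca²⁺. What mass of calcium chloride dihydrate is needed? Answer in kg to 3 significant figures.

(a) Volume: 1170 m³ = 1,170,000 L.
(a) Available chlorine delivered: 3870 g × 0.709 = 2744 g as Cl₂.
(a) Concentration rise: 2744 g / 1,170,000 L = 2.345 mg/L = 2.35 ppm.
(a) Final FC: 1.6 + 2.35 = 3.95 ppm.

(b) Hardness to add: (301 − 144) = 157 mg/L as CaCO₃ × 151,000 L = 23,710 g as CaCO₃.
(b) Moles of Ca²⁺ (1 mol Ca²⁺ ≡ 1 mol CaCO₃): 23,710 / 100.1 g/mol = 236.8 mol.
(b) Mass of CaCl₂·2H₂O: 236.8 × 147 = 34,810 g.

(a) 3.95 ppm; (b) 34.8 kg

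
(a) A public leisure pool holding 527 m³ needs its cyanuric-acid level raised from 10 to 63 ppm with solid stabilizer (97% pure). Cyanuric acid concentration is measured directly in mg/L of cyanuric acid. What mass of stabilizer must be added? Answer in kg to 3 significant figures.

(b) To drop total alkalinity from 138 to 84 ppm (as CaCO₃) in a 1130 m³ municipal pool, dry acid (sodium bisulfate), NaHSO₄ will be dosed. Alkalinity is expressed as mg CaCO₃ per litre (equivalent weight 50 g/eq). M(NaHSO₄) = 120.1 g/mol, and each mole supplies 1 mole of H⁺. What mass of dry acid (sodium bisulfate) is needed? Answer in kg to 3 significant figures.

(a) 28.8 kg; (b) 147 kg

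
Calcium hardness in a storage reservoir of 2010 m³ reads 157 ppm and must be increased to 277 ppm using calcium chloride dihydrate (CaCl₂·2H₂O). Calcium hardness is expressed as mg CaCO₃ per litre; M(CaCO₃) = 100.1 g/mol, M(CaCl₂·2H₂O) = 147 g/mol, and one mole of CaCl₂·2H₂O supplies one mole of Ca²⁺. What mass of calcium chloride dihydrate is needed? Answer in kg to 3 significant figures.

354 kg

Volume: 2010 m³ = 2,010,000 L.
Hardness to add: (277 − 157) = 120 mg/L as CaCO₃ × 2,010,000 L = 241,200 g as CaCO₃.
Moles of Ca²⁺ (1 mol Ca²⁺ ≡ 1 mol CaCO₃): 241,200 / 100.1 g/mol = 2410 mol.
Mass of CaCl₂·2H₂O: 2410 × 147 = 354,200 g.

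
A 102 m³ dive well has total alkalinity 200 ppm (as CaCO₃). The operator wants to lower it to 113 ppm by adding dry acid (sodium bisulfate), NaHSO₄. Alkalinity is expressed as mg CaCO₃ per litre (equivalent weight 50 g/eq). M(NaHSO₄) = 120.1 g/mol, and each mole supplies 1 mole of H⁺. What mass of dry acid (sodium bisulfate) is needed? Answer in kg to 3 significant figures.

Volume: 102 m³ = 102,000 L.
Alkalinity to neutralize: (200 − 113) = 87 mg/L as CaCO₃ × 102,000 L = 8874 g as CaCO₃.
Equivalents of H⁺ required: 8874 ÷ 50 g/eq = 177.5 eq = 177.5 mol NaHSO₄.
Mass of NaHSO₄: 177.5 × 120.1 = 21,320 g.

21.3 kg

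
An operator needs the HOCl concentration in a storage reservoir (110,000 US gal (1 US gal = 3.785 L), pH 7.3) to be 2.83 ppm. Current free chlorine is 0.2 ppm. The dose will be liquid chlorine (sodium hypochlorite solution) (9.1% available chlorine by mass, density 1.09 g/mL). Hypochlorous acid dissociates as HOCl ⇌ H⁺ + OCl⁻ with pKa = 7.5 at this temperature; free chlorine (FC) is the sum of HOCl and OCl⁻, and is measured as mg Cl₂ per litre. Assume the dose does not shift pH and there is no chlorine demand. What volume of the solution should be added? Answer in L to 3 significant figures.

Volume: 110,000 US gal × 3.785 L/gal = 416,350 L.
[OCl⁻]/[HOCl] = 10^(pH − pKa) = 10^(7.3 − 7.5) = 0.631; fraction as HOCl = 1/(1 + 0.631) = 0.6131.
Free chlorine required for 2.83 ppm HOCl: 2.83 / 0.6131 = 4.616 ppm.
FC to add: 4.616 − 0.2 = 4.416 mg/L as Cl₂.
Cl₂ equivalent: 4.416 mg/L × 416,350 L = 1838 g.
Product at 9.1% available Cl: 1838 / 0.091 = 20,200 g.
Volume: 20,200 g ÷ 1.09 g/mL = 18,530 mL.

18.5 L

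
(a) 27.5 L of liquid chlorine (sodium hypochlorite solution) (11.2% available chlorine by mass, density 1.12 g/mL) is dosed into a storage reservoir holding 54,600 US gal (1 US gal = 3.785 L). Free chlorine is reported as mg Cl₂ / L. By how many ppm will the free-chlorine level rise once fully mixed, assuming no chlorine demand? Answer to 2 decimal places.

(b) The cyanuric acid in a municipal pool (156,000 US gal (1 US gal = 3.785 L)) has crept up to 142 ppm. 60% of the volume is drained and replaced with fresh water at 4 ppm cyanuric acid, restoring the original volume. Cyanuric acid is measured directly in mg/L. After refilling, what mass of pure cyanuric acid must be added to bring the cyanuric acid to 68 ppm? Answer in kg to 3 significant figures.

(a) 16.69 ppm; (b) 5.20 kg

(a) Volume: 54,600 US gal × 3.785 L/gal = 206,661 L.
(a) Mass of solution: 27.5 L × 1000 mL/L × 1.12 g/mL = 30,800 g.
(a) Available chlorine delivered: 30,800 g × 0.112 = 3450 g as Cl₂.
(a) Concentration rise: 3450 g / 206,661 L = 16.69 mg/L = 16.69 ppm.

(b) Volume: 156,000 US gal × 3.785 L/gal = 590,460 L.
(b) After draining 60% and refilling: 142 × 0.40 + 4 × 0.60 = 59.2 ppm.
(b) Deficit to target: 68 − 59.2 = 8.8 mg/L.
(b) Mass: 8.8 mg/L × 590,460 L = 5196 g cyanuric acid.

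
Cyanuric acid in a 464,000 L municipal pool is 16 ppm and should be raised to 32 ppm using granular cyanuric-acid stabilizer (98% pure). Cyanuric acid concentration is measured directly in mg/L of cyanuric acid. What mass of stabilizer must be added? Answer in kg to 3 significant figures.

7.58 kg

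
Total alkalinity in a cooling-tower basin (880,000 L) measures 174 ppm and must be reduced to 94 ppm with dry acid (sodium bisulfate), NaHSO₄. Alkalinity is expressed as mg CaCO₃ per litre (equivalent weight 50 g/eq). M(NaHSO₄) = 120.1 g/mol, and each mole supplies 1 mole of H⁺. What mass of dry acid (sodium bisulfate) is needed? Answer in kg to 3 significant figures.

169 kg

Alkalinity to neutralize: (174 − 94) = 80 mg/L as CaCO₃ × 880,000 L = 70,400 g as CaCO₃.
Equivalents of H⁺ required: 70,400 ÷ 50 g/eq = 1408 eq = 1408 mol NaHSO₄.
Mass of NaHSO₄: 1408 × 120.1 = 169,100 g.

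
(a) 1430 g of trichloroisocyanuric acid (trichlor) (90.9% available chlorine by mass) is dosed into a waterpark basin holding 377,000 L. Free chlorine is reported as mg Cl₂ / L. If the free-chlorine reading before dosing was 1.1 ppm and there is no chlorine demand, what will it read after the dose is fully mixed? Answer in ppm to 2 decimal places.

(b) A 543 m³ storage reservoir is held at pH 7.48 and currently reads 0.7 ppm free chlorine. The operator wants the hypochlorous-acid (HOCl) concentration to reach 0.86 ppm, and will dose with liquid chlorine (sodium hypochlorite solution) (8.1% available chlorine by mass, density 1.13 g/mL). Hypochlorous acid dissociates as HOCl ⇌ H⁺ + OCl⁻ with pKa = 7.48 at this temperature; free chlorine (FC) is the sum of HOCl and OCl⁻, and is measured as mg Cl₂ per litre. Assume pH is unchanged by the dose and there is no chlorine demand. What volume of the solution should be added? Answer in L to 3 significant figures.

(a) Available chlorine delivered: 1430 g × 0.909 = 1300 g as Cl₂.
(a) Concentration rise: 1300 g / 377,000 L = 3.448 mg/L = 3.45 ppm.
(a) Final FC: 1.1 + 3.45 = 4.55 ppm.

(b) Volume: 543 m³ = 543,000 L.
(b) [OCl⁻]/[HOCl] = 10^(pH − pKa) = 10^(7.48 − 7.48) = 1; fraction as HOCl = 1/(1 + 1) = 0.5.
(b) Free chlorine required for 0.86 ppm HOCl: 0.86 / 0.5 = 1.72 ppm.
(b) FC to add: 1.72 − 0.7 = 1.02 mg/L as Cl₂.
(b) Cl₂ equivalent: 1.02 mg/L × 543,000 L = 553.9 g.
(b) Product at 8.1% available Cl: 553.9 / 0.081 = 6838 g.
(b) Volume: 6838 g ÷ 1.13 g/mL = 6051 mL.

(a) 4.55 ppm; (b) 6.05 L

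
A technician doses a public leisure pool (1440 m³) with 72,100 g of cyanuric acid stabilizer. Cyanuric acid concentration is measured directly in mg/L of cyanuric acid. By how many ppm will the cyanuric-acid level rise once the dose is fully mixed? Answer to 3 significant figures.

50.1 ppm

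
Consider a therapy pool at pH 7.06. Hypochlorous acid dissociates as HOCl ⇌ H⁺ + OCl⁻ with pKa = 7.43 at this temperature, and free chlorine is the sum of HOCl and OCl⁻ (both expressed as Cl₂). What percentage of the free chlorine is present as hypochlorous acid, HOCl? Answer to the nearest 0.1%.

70.1%

[OCl⁻]/[HOCl] = 10^(pH − pKa) = 10^(7.06 − 7.43) = 10^-0.37 = 0.4266.
Fraction as HOCl = 1 / (1 + 0.4266) = 0.701.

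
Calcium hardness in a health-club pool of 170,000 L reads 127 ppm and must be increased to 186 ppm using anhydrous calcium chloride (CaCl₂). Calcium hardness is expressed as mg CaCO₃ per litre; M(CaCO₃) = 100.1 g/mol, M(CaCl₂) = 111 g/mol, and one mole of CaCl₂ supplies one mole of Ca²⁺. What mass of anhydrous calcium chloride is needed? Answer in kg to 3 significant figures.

Hardness to add: (186 − 127) = 59 mg/L as CaCO₃ × 170,000 L = 10,030 g as CaCO₃.
Moles of Ca²⁺ (1 mol Ca²⁺ ≡ 1 mol CaCO₃): 10,030 / 100.1 g/mol = 100.2 mol.
Mass of CaCl₂: 100.2 × 111 = 11,120 g.

11.1 kg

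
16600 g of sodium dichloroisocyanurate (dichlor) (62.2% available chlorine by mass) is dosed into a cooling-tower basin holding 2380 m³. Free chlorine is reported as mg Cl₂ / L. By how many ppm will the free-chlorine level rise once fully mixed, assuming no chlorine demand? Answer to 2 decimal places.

4.34 ppm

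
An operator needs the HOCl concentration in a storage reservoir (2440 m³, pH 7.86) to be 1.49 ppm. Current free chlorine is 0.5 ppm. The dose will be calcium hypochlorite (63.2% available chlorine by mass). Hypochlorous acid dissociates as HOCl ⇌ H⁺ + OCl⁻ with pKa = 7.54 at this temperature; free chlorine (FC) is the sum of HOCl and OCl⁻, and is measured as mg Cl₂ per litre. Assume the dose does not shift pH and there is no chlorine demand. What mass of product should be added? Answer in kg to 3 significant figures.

15.8 kg

Volume: 2440 m³ = 2,440,000 L.
[OCl⁻]/[HOCl] = 10^(pH − pKa) = 10^(7.86 − 7.54) = 2.089; fraction as HOCl = 1/(1 + 2.089) = 0.3237.
Free chlorine required for 1.49 ppm HOCl: 1.49 / 0.3237 = 4.603 ppm.
FC to add: 4.603 − 0.5 = 4.103 mg/L as Cl₂.
Cl₂ equivalent: 4.103 mg/L × 2,440,000 L = 10,010 g.
Product at 63.2% available Cl: 10,010 / 0.632 = 15,840 g.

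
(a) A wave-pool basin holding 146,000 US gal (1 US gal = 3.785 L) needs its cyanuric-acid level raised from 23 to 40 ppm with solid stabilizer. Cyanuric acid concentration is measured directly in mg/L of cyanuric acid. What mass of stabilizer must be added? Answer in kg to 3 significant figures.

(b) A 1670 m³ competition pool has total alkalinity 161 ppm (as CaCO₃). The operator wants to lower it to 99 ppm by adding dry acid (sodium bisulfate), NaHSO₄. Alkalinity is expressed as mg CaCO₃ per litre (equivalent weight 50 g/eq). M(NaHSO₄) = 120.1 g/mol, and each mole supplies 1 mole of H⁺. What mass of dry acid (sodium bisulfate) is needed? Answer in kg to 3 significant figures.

(a) 9.39 kg; (b) 249 kg

(a) Volume: 146,000 US gal × 3.785 L/gal = 552,610 L.
(a) CYA to add: (40 − 23) = 17 mg/L × 552,610 L = 9394 g cyanuric acid.

(b) Volume: 1670 m³ = 1,670,000 L.
(b) Alkalinity to neutralize: (161 − 99) = 62 mg/L as CaCO₃ × 1,670,000 L = 103,500 g as CaCO₃.
(b) Equivalents of H⁺ required: 103,500 ÷ 50 g/eq = 2071 eq = 2071 mol NaHSO₄.
(b) Mass of NaHSO₄: 2071 × 120.1 = 248,700 g.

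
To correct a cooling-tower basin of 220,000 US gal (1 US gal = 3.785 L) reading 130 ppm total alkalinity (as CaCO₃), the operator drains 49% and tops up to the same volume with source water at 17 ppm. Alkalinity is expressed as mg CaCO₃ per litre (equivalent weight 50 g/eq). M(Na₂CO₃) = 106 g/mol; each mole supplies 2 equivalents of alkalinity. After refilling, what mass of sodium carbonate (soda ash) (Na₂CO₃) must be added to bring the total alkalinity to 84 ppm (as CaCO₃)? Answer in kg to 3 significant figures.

Volume: 220,000 US gal × 3.785 L/gal = 832,700 L.
After draining 49% and refilling: 130 × 0.51 + 17 × 0.49 = 74.63 ppm.
Deficit to target: 84 − 74.63 = 9.37 mg/L.
As CaCO₃: 9.37 mg/L × 832,700 L = 7802 g; ÷ 50 g/eq ÷ 2 = 78.02 mol Na₂CO₃.
Mass: 78.02 × 106 = 8271 g.

8.27 kg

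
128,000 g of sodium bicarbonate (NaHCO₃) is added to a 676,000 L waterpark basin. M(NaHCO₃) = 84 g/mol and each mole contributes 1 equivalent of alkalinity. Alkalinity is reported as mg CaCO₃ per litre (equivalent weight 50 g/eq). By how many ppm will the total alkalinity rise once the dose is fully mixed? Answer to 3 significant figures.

Moles of NaHCO₃: 128,000 g ÷ 84 g/mol = 1524 mol → 1524 eq of alkalinity.
As CaCO₃: 1524 eq × 50 g/eq = 76,190 g.
Rise: 76,190 g / 676,000 L × 1000 = 112.7 mg/L.

113 ppm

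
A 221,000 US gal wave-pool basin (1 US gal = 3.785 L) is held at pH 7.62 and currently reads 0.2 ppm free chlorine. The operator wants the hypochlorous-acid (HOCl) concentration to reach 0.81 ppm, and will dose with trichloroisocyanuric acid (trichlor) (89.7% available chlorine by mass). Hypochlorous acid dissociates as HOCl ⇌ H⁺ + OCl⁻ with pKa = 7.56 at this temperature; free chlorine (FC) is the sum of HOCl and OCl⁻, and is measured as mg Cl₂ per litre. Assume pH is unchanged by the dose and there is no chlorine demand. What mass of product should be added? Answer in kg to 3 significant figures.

1.44 kg

Volume: 221,000 US gal × 3.785 L/gal = 836,485 L.
[OCl⁻]/[HOCl] = 10^(pH − pKa) = 10^(7.62 − 7.56) = 1.148; fraction as HOCl = 1/(1 + 1.148) = 0.4655.
Free chlorine required for 0.81 ppm HOCl: 0.81 / 0.4655 = 1.74 ppm.
FC to add: 1.74 − 0.2 = 1.54 mg/L as Cl₂.
Cl₂ equivalent: 1.54 mg/L × 836,485 L = 1288 g.
Product at 89.7% available Cl: 1288 / 0.897 = 1436 g.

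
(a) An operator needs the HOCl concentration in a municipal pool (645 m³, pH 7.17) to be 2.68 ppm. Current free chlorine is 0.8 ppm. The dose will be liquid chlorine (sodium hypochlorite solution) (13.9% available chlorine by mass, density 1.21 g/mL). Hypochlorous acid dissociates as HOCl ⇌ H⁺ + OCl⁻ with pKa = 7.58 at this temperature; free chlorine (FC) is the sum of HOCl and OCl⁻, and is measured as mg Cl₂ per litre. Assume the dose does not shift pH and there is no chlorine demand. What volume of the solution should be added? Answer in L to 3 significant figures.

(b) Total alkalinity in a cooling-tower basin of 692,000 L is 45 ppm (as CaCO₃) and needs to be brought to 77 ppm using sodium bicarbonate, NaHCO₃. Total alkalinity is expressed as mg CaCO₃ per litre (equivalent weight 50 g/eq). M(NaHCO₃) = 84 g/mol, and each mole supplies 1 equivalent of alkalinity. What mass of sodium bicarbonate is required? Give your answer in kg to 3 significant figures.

(a) 11.2 L; (b) 37.2 kg

(a) Volume: 645 m³ = 645,000 L.
(a) [OCl⁻]/[HOCl] = 10^(pH − pKa) = 10^(7.17 − 7.58) = 0.389; fraction as HOCl = 1/(1 + 0.389) = 0.7199.
(a) Free chlorine required for 2.68 ppm HOCl: 2.68 / 0.7199 = 3.723 ppm.
(a) FC to add: 3.723 − 0.8 = 2.923 mg/L as Cl₂.
(a) Cl₂ equivalent: 2.923 mg/L × 645,000 L = 1885 g.
(a) Product at 13.9% available Cl: 1885 / 0.139 = 13,560 g.
(a) Volume: 13,560 g ÷ 1.21 g/mL = 11,210 mL.

(b) Alkalinity to add: (77 − 45) = 32 mg/L as CaCO₃ × 692,000 L = 22,140 g as CaCO₃.
(b) Equivalents: 22,140 g ÷ 50 g/eq = 442.9 eq.
(b) NaHCO₃ supplies 1 eq per mole → 442.9 mol.
(b) Mass: 442.9 mol × 84 g/mol = 37,200 g.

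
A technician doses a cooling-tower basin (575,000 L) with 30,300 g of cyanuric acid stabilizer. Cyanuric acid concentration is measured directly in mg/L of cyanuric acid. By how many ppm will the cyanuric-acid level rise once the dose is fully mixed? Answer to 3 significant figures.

Rise: 30,300 g / 575,000 L × 1000 = 52.7 mg/L.

52.7 ppm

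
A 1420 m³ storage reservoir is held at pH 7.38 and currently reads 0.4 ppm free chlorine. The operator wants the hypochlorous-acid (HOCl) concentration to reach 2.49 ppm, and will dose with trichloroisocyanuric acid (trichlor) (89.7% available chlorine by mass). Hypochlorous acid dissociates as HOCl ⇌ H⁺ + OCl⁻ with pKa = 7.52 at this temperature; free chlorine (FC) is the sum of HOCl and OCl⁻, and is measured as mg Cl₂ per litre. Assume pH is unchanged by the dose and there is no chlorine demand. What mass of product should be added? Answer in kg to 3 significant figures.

6.16 kg

Volume: 1420 m³ = 1,420,000 L.
[OCl⁻]/[HOCl] = 10^(pH − pKa) = 10^(7.38 − 7.52) = 0.7244; fraction as HOCl = 1/(1 + 0.7244) = 0.5799.
Free chlorine required for 2.49 ppm HOCl: 2.49 / 0.5799 = 4.294 ppm.
FC to add: 4.294 − 0.4 = 3.894 mg/L as Cl₂.
Cl₂ equivalent: 3.894 mg/L × 1,420,000 L = 5529 g.
Product at 89.7% available Cl: 5529 / 0.897 = 6164 g.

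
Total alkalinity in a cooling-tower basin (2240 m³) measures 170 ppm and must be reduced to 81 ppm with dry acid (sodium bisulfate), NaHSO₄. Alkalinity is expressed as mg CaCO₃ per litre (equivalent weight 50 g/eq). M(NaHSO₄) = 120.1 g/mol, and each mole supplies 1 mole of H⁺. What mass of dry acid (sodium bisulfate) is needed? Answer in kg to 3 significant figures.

479 kg

Volume: 2240 m³ = 2,240,000 L.
Alkalinity to neutralize: (170 − 81) = 89 mg/L as CaCO₃ × 2,240,000 L = 199,400 g as CaCO₃.
Equivalents of H⁺ required: 199,400 ÷ 50 g/eq = 3987 eq = 3987 mol NaHSO₄.
Mass of NaHSO₄: 3987 × 120.1 = 478,900 g.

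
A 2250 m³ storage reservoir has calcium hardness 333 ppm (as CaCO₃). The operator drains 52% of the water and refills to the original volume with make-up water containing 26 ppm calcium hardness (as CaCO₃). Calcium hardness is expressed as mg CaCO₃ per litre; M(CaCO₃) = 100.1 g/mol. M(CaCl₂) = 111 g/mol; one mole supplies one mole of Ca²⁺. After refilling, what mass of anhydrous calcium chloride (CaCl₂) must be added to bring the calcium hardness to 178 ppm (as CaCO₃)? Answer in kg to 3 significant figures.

11.6 kg

Volume: 2250 m³ = 2,250,000 L.
After draining 52% and refilling: 333 × 0.48 + 26 × 0.52 = 173.36 ppm.
Deficit to target: 178 − 173.36 = 4.64 mg/L.
As CaCO₃: 4.64 mg/L × 2,250,000 L = 10,440 g; ÷ 100.1 = 104.3 mol Ca²⁺.
Mass: 104.3 × 111 = 11,580 g.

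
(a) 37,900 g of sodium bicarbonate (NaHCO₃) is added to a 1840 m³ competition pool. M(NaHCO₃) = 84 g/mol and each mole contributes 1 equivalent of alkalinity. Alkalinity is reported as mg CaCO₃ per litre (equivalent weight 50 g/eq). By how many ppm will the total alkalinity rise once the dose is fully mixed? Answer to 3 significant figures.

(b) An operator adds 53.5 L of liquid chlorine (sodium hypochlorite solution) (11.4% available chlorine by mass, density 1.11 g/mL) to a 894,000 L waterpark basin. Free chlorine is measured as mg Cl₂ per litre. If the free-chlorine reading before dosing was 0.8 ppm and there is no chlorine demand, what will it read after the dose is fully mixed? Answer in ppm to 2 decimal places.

(a) 12.3 ppm; (b) 8.37 ppm

(a) Volume: 1840 m³ = 1,840,000 L.
(a) Moles of NaHCO₃: 37,900 g ÷ 84 g/mol = 451.2 mol → 451.2 eq of alkalinity.
(a) As CaCO₃: 451.2 eq × 50 g/eq = 22,560 g.
(a) Rise: 22,560 g / 1,840,000 L × 1000 = 12.26 mg/L.

(b) Mass of solution: 53.5 L × 1000 mL/L × 1.11 g/mL = 59,390 g.
(b) Available chlorine delivered: 59,390 g × 0.114 = 6770 g as Cl₂.
(b) Concentration rise: 6770 g / 894,000 L = 7.573 mg/L = 7.57 ppm.
(b) Final FC: 0.8 + 7.57 = 8.37 ppm.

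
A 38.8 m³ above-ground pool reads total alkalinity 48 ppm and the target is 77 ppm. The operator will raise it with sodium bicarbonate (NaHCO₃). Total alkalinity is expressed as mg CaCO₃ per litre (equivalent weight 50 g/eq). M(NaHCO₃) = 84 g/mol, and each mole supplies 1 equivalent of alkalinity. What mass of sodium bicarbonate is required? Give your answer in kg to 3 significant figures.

Volume: 38.8 m³ = 38,800 L.
Alkalinity to add: (77 − 48) = 29 mg/L as CaCO₃ × 38,800 L = 1125 g as CaCO₃.
Equivalents: 1125 g ÷ 50 g/eq = 22.5 eq.
NaHCO₃ supplies 1 eq per mole → 22.5 mol.
Mass: 22.5 mol × 84 g/mol = 1890 g.

1.89 kg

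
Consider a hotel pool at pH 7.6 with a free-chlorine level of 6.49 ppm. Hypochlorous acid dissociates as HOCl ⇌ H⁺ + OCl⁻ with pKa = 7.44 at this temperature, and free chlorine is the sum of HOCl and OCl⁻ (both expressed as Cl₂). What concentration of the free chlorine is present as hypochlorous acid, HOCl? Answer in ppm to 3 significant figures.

2.65 ppm

[OCl⁻]/[HOCl] = 10^(pH − pKa) = 10^(7.6 − 7.44) = 10^0.16 = 1.445.
Fraction as HOCl = 1 / (1 + 1.445) = 0.4089.
HOCl = 0.4089 × 6.49 ppm = 2.654 ppm.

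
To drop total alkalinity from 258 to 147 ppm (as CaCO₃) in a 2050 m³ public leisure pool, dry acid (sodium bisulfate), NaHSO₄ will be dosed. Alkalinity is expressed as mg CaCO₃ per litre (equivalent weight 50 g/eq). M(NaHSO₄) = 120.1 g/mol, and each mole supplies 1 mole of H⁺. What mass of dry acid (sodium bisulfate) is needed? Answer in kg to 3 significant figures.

547 kg

Volume: 2050 m³ = 2,050,000 L.
Alkalinity to neutralize: (258 − 147) = 111 mg/L as CaCO₃ × 2,050,000 L = 227,600 g as CaCO₃.
Equivalents of H⁺ required: 227,600 ÷ 50 g/eq = 4551 eq = 4551 mol NaHSO₄.
Mass of NaHSO₄: 4551 × 120.1 = 546,600 g.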